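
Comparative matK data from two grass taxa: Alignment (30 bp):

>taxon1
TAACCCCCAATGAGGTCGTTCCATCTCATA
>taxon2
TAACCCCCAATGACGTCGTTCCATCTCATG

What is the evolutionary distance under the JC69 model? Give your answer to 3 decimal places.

The sequences differ at 2 of 30 sites (14, 30), so p = 2/30 ≈ 0.066667.
d = −(3/4) ln(1 − 4p/3) = −0.75 ln(1 − 0.088889) = −0.75 ln(0.911111)
  = −0.75 × (-0.093091) = 0.069818 substitutions/site.

0.070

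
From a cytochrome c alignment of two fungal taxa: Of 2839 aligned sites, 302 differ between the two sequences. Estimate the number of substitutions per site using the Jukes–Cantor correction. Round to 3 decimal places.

p = 302/2839 ≈ 0.106375.
d = −(3/4) ln(1 − 4p/3) = −0.75 ln(1 − 0.141833) = −0.75 ln(0.858167)
  = −0.75 × (-0.152957) = 0.114718 substitutions/site.

0.115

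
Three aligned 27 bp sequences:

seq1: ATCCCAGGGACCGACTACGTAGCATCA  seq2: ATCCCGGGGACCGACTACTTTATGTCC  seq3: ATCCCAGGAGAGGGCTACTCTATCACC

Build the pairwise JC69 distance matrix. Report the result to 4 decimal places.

d(seq1,seq2) = 0.3181, d(seq1,seq3) = 0.7704, d(seq2,seq3) = 0.4408

seq1–seq2: 7/27 sites differ → p ≈ 0.259259, d = −0.75 ln(1 − 0.345679) = 0.318118 ≈ 0.3181.
seq1–seq3: 13/27 sites differ → p ≈ 0.481481, d = −0.75 ln(1 − 0.641975) = 0.770364 ≈ 0.7704.
seq2–seq3: 9/27 sites differ → p ≈ 0.333333, d = −0.75 ln(1 − 0.444444) = 0.440839 ≈ 0.4408.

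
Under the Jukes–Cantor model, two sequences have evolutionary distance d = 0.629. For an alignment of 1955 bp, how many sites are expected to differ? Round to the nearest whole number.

832

Invert JC69: p = (3/4)(1 − e^(−4d/3)) = 0.75 × (1 − e^(-0.838667)) = 0.75 × (1 − 0.432286) = 0.425786.
Expected differing sites = pL ≈ 0.425786 × 1955 = 832.41163 ≈ 832.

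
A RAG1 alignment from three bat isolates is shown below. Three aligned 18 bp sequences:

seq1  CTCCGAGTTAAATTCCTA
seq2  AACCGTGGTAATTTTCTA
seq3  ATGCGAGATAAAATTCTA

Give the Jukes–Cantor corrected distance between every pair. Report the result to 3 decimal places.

seq1–seq2: 6/18 sites differ → p ≈ 0.333333, d = −0.75 ln(1 − 0.444444) = 0.440839 ≈ 0.441.
seq1–seq3: 5/18 sites differ → p ≈ 0.277778, d = −0.75 ln(1 − 0.370371) = 0.346968 ≈ 0.347.
seq2–seq3: 6/18 sites differ → p ≈ 0.333333, d = −0.75 ln(1 − 0.444444) = 0.440839 ≈ 0.441.

d(seq1,seq2) = 0.441, d(seq1,seq3) = 0.347, d(seq2,seq3) = 0.441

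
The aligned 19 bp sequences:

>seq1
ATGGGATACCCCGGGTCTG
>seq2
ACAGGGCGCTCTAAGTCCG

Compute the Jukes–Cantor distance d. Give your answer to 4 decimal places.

0.9074

The sequences differ at 10 of 19 sites (2, 3, 6, 7, 8, 10, 12, 13, 14, 18), so p = 10/19 ≈ 0.526316.
d = −(3/4) ln(1 − 4p/3) = −0.75 ln(1 − 0.701755) = −0.75 ln(0.298245)
  = −0.75 × (-1.209840) = 0.907380 substitutions/site.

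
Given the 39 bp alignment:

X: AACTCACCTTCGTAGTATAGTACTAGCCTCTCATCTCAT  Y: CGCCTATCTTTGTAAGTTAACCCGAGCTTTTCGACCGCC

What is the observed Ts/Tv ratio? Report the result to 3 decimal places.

1.625

Transitions are A↔G and C↔T; transversions are all other mismatches.
Transitions: 13. Transversions: 8.
R = 13/8 = 1.625.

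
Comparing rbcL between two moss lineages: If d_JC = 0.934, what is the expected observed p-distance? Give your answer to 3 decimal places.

p = (3/4)(1 − e^(−4d/3)) = 0.75 × (1 − e^(-1.245333)) = 0.75 × (1 − 0.287845) = 0.534116.

0.534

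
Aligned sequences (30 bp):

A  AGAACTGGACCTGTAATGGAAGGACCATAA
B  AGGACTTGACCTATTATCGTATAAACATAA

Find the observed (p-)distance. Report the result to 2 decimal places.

0.30

The sequences differ at 9 of 30 positions (sites 3, 7, 13, 15, 18, 20, 22, 23, 25).
p = 9/30 = 0.30.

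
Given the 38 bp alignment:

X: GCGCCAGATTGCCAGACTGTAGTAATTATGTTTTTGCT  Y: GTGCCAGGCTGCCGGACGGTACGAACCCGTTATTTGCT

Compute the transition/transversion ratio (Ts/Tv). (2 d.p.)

Transitions are A↔G and C↔T; transversions are all other mismatches.
Transitions: 6. Transversions: 7.
R = 6/7 = 0.857142… ≈ 0.86 (to 2 d.p.).

0.86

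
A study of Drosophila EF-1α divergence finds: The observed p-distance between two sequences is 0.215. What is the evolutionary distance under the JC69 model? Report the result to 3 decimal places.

0.253

d = −(3/4) ln(1 − 4p/3) = −0.75 ln(1 − 0.286667) = −0.75 ln(0.713333)
  = −0.75 × (-0.337807) = 0.253355 substitutions/site.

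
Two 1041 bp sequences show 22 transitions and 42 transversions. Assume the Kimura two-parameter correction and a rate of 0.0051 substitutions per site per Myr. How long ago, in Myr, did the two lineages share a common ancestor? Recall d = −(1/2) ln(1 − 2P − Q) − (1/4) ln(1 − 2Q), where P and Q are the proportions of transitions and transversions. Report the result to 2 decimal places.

6.29

P = 22/1041 ≈ 0.021134 and Q = 42/1041 ≈ 0.040346.
Under the Kimura two-parameter model, d = −½ ln(1 − 2P − Q) − ¼ ln(1 − 2Q).
1 − 2P − Q = 0.917386, giving −½ ln(0.917386) = 0.043113.
1 − 2Q = 0.919308, giving −¼ ln(0.919308) = 0.021034.
d = 0.043113 + 0.021034 = 0.064147.
Under a molecular clock d = 2μt, so t = d/(2μ) = 0.064147 / (2 × 0.0051) = 6.29 Myr.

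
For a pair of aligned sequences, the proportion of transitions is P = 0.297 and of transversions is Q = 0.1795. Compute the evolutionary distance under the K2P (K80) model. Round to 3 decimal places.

Under the Kimura two-parameter model, d = −½ ln(1 − 2P − Q) − ¼ ln(1 − 2Q).
1 − 2P − Q = 0.2265, giving −½ ln(0.2265) = 0.742505.
1 − 2Q = 0.641, giving −¼ ln(0.641) = 0.111181.
d = 0.742505 + 0.111181 = 0.853686.

0.854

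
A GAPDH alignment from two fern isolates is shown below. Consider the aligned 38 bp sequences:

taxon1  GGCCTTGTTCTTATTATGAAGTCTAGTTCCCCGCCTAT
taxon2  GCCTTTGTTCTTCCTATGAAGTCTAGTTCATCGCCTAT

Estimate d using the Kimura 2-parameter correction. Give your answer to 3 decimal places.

0.178

Of 38 sites, 3 differences are transitions and 3 are transversions, so P = 3/38 ≈ 0.078947 and Q = 3/38 ≈ 0.078947.
Under the Kimura two-parameter model, d = −½ ln(1 − 2P − Q) − ¼ ln(1 − 2Q).
1 − 2P − Q = 0.763159, giving −½ ln(0.763159) = 0.135144.
1 − 2Q = 0.842106, giving −¼ ln(0.842106) = 0.042962.
d = 0.135144 + 0.042962 = 0.178106.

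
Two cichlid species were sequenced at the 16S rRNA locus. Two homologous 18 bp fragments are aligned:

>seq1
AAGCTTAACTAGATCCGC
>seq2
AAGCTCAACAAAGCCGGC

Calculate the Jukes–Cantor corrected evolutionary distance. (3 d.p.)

The sequences differ at 6 of 18 sites (6, 10, 12, 13, 14, 16), so p = 6/18 ≈ 0.333333.
d = −(3/4) ln(1 − 4p/3) = −0.75 ln(1 − 0.444444) = −0.75 ln(0.555556)
  = −0.75 × (-0.587786) = 0.440840 substitutions/site.

0.441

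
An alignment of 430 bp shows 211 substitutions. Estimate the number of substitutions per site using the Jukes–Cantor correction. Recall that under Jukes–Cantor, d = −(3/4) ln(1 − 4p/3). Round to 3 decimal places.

p = 211/430 ≈ 0.490698.
d = −(3/4) ln(1 − 4p/3) = −0.75 ln(1 − 0.654264) = −0.75 ln(0.345736)
  = −0.75 × (-1.062080) = 0.796560 substitutions/site.

0.797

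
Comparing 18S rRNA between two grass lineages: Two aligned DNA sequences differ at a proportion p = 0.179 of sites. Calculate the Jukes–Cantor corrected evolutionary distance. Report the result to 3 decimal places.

0.205

d = −(3/4) ln(1 − 4p/3) = −0.75 ln(1 − 0.238667) = −0.75 ln(0.761333)
  = −0.75 × (-0.272684) = 0.204513 substitutions/site.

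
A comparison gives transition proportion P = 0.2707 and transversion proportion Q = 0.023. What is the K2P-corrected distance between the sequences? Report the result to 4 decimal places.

0.4273

Under the Kimura two-parameter model, d = −½ ln(1 − 2P − Q) − ¼ ln(1 − 2Q).
1 − 2P − Q = 0.4356, giving −½ ln(0.4356) = 0.415515.
1 − 2Q = 0.954, giving −¼ ln(0.954) = 0.011773.
d = 0.415515 + 0.011773 = 0.427288.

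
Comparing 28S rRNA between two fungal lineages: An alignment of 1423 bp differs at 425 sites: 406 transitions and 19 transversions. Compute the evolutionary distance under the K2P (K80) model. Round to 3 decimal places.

0.445

P = 406/1423 ≈ 0.285313 and Q = 19/1423 ≈ 0.013352.
Under the Kimura two-parameter model, d = −½ ln(1 − 2P − Q) − ¼ ln(1 − 2Q).
1 − 2P − Q = 0.416022, giving −½ ln(0.416022) = 0.438509.
1 − 2Q = 0.973296, giving −¼ ln(0.973296) = 0.006767.
d = 0.438509 + 0.006767 = 0.445276.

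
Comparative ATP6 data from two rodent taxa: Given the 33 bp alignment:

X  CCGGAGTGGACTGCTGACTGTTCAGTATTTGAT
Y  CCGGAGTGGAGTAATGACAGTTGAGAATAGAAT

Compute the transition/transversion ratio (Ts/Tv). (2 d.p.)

Transitions are A↔G and C↔T; transversions are all other mismatches.
Transitions: 2. Transversions: 7.
R = 2/7 = 0.285714… ≈ 0.29 (to 2 d.p.).

0.29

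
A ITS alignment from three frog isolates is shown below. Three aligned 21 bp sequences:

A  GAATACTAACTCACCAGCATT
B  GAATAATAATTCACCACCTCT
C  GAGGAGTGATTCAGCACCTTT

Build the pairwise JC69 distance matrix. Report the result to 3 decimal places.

d(A,B) = 0.286, d(A,C) = 0.532, d(B,C) = 0.360

A–B: 5/21 sites differ → p ≈ 0.238095, d = −0.75 ln(1 − 0.31746) = 0.286451 ≈ 0.286.
A–C: 8/21 sites differ → p ≈ 0.380952, d = −0.75 ln(1 − 0.507936) = 0.531860 ≈ 0.532.
B–C: 6/21 sites differ → p ≈ 0.285714, d = −0.75 ln(1 − 0.380952) = 0.359679 ≈ 0.360.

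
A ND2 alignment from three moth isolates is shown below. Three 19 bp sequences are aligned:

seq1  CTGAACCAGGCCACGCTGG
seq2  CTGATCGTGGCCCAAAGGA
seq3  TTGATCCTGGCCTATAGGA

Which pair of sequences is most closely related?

seq2 and seq3

seq1–seq2: 9/19 differ, p = 0.474, d = 0.749.
seq1–seq3: 9/19 differ, p = 0.474, d = 0.749.
seq2–seq3: 4/19 differ, p = 0.211, d = 0.247.
The smallest distance is between seq2 and seq3.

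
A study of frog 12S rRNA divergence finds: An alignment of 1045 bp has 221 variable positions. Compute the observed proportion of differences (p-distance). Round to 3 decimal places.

0.211

p = 221/1045 = 0.211483… ≈ 0.211 (to 3 d.p.).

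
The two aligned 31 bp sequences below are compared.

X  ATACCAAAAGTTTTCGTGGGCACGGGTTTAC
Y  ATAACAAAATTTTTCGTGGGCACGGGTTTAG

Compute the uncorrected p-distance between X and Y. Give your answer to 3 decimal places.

The sequences differ at 3 of 31 positions (sites 4, 10, 31).
p = 3/31 = 0.096774… ≈ 0.097 (to 3 d.p.).

0.097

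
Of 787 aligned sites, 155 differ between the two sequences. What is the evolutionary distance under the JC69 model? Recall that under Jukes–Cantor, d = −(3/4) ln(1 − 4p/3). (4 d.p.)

0.2285

p = 155/787 ≈ 0.19695.
d = −(3/4) ln(1 − 4p/3) = −0.75 ln(1 − 0.2626) = −0.75 ln(0.7374)
  = −0.75 × (-0.304625) = 0.228469 substitutions/site.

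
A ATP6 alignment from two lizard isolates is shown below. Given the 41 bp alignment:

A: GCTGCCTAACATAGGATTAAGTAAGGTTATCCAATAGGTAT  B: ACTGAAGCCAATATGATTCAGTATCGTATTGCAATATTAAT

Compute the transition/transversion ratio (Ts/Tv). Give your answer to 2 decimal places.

0.06

Transitions are A↔G and C↔T; transversions are all other mismatches.
Transitions: 1. Transversions: 16.
R = 1/16 = 0.0625 ≈ 0.06 (to 2 d.p.).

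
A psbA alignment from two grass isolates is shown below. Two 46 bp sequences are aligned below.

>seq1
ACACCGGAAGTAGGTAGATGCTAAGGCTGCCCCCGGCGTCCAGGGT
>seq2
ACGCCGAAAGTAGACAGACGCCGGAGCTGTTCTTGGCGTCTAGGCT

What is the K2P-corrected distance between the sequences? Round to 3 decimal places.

Of 46 sites, 14 differences are transitions and 1 are transversions, so P = 14/46 ≈ 0.304348 and Q = 1/46 ≈ 0.021739.
Under the Kimura two-parameter model, d = −½ ln(1 − 2P − Q) − ¼ ln(1 − 2Q).
1 − 2P − Q = 0.369565, giving −½ ln(0.369565) = 0.497714.
1 − 2Q = 0.956522, giving −¼ ln(0.956522) = 0.011113.
d = 0.497714 + 0.011113 = 0.508827.

0.509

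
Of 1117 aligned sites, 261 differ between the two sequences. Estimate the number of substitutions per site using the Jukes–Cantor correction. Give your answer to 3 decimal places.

0.280

p = 261/1117 ≈ 0.233662.
d = −(3/4) ln(1 − 4p/3) = −0.75 ln(1 − 0.311549) = −0.75 ln(0.688451)
  = −0.75 × (-0.373311) = 0.279983 substitutions/site.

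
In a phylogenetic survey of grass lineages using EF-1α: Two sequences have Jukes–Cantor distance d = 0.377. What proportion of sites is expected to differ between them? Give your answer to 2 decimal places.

p = (3/4)(1 − e^(−4d/3)) = 0.75 × (1 − e^(-0.502667)) = 0.75 × (1 − 0.604915) = 0.296314.

0.30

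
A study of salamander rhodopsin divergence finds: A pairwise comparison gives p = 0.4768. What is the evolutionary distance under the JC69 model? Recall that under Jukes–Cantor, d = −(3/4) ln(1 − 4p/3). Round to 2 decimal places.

0.76

d = −(3/4) ln(1 − 4p/3) = −0.75 ln(1 − 0.635733) = −0.75 ln(0.364267)
  = −0.75 × (-1.009868) = 0.757401 substitutions/site.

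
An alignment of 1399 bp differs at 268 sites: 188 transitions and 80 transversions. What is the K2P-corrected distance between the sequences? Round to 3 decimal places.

P = 188/1399 ≈ 0.134382 and Q = 80/1399 ≈ 0.057184.
Under the Kimura two-parameter model, d = −½ ln(1 − 2P − Q) − ¼ ln(1 − 2Q).
1 − 2P − Q = 0.674052, giving −½ ln(0.674052) = 0.197224.
1 − 2Q = 0.885632, giving −¼ ln(0.885632) = 0.030363.
d = 0.197224 + 0.030363 = 0.227587.

0.228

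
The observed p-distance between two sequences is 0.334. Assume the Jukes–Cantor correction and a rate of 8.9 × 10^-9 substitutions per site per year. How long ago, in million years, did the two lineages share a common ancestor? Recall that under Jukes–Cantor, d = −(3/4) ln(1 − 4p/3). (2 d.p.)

24.83

d = −(3/4) ln(1 − 4p/3) = −0.75 ln(1 − 0.445333) = −0.75 ln(0.554667)
  = −0.75 × (-0.589387) = 0.442040 substitutions/site.
Under a molecular clock d = 2μt, so t = d/(2μ) = 0.442040 / (2 × 8.9 × 10^-9) = 24.83 million years.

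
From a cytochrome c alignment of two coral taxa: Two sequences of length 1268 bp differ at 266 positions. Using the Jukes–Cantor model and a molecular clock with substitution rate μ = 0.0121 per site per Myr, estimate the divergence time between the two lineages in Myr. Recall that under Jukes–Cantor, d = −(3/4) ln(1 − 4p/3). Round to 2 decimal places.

p = 266/1268 ≈ 0.209779.
d = −(3/4) ln(1 − 4p/3) = −0.75 ln(1 − 0.279705) = −0.75 ln(0.720295)
  = −0.75 × (-0.328094) = 0.246071 substitutions/site.
Under a molecular clock d = 2μt, so t = d/(2μ) = 0.246071 / (2 × 0.0121) = 10.17 Myr.

10.17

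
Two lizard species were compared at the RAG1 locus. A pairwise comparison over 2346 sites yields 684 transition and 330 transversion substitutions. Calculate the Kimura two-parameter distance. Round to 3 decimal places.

0.726

P = 684/2346 ≈ 0.29156 and Q = 330/2346 ≈ 0.140665.
Under the Kimura two-parameter model, d = −½ ln(1 − 2P − Q) − ¼ ln(1 − 2Q).
1 − 2P − Q = 0.276215, giving −½ ln(0.276215) = 0.643288.
1 − 2Q = 0.71867, giving −¼ ln(0.71867) = 0.082588.
d = 0.643288 + 0.082588 = 0.725876.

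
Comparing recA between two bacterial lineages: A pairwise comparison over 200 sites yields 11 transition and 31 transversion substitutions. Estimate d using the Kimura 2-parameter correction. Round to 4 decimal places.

P = 11/200 = 0.055 and Q = 31/200 = 0.155.
Under the Kimura two-parameter model, d = −½ ln(1 − 2P − Q) − ¼ ln(1 − 2Q).
1 − 2P − Q = 0.735, giving −½ ln(0.735) = 0.153942.
1 − 2Q = 0.69, giving −¼ ln(0.69) = 0.092766.
d = 0.153942 + 0.092766 = 0.246708.

0.2467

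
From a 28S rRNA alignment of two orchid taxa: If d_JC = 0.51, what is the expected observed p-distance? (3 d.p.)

p = (3/4)(1 − e^(−4d/3)) = 0.75 × (1 − e^(-0.68)) = 0.75 × (1 − 0.506617) = 0.370037.

0.370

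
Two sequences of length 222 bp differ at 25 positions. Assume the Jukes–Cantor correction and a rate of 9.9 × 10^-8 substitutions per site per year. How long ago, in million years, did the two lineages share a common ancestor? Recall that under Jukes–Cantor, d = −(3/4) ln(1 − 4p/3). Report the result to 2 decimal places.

0.62

p = 25/222 ≈ 0.112613.
d = −(3/4) ln(1 − 4p/3) = −0.75 ln(1 − 0.150151) = −0.75 ln(0.849849)
  = −0.75 × (-0.162697) = 0.122023 substitutions/site.
Under a molecular clock d = 2μt, so t = d/(2μ) = 0.122023 / (2 × 9.9 × 10^-8) = 0.62 million years.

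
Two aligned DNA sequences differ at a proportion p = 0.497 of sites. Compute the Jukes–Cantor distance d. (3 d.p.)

d = −(3/4) ln(1 − 4p/3) = −0.75 ln(1 − 0.662667) = −0.75 ln(0.337333)
  = −0.75 × (-1.086685) = 0.815014 substitutions/site.

0.815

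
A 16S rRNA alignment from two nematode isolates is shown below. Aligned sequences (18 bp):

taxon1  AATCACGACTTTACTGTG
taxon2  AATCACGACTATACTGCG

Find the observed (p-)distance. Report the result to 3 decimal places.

The sequences differ at 2 of 18 positions (sites 11, 17).
p = 2/18 = 0.111111… ≈ 0.111 (to 3 d.p.).

0.111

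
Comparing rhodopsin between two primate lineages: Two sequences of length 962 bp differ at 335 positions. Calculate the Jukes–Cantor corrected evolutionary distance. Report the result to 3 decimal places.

p = 335/962 ≈ 0.348233.
d = −(3/4) ln(1 − 4p/3) = −0.75 ln(1 − 0.464311) = −0.75 ln(0.535689)
  = −0.75 × (-0.624202) = 0.468152 substitutions/site.

0.468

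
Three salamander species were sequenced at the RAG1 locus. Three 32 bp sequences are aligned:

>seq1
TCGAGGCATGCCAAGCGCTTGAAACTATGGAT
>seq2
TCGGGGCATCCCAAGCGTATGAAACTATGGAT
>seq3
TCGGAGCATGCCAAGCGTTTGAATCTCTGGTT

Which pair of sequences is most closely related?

seq1 and seq2

seq1–seq2: 4/32 differ, p = 0.125, d = 0.137.
seq1–seq3: 6/32 differ, p = 0.188, d = 0.216.
seq2–seq3: 6/32 differ, p = 0.188, d = 0.216.
The smallest distance is between seq1 and seq2.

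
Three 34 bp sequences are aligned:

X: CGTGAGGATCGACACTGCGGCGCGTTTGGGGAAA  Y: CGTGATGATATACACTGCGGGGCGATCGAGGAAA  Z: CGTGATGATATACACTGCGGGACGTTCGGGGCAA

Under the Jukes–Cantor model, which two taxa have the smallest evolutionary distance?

X–Y: 7/34 differ, p = 0.206, d = 0.241.
X–Z: 7/34 differ, p = 0.206, d = 0.241.
Y–Z: 4/34 differ, p = 0.118, d = 0.128.
The smallest distance is between Y and Z.

Y and Z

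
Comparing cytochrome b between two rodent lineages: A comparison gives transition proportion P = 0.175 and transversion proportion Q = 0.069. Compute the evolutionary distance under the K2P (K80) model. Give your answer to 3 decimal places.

0.309

Under the Kimura two-parameter model, d = −½ ln(1 − 2P − Q) − ¼ ln(1 − 2Q).
1 − 2P − Q = 0.581, giving −½ ln(0.581) = 0.271502.
1 − 2Q = 0.862, giving −¼ ln(0.862) = 0.037125.
d = 0.271502 + 0.037125 = 0.308627.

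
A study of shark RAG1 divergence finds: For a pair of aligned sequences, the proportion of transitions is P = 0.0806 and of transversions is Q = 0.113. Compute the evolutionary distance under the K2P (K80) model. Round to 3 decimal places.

Under the Kimura two-parameter model, d = −½ ln(1 − 2P − Q) − ¼ ln(1 − 2Q).
1 − 2P − Q = 0.7258, giving −½ ln(0.7258) = 0.160240.
1 − 2Q = 0.774, giving −¼ ln(0.774) = 0.064046.
d = 0.160240 + 0.064046 = 0.224286.

0.224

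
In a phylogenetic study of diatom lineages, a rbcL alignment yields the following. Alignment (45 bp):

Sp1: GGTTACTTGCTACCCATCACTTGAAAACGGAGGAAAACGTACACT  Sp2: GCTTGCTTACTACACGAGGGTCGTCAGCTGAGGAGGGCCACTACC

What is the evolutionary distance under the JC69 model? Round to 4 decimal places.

The sequences differ at 22 of 45 sites, so p = 22/45 ≈ 0.488889.
d = −(3/4) ln(1 − 4p/3) = −0.75 ln(1 − 0.651852) = −0.75 ln(0.348148)
  = −0.75 × (-1.055128) = 0.791346 substitutions/site.

0.7913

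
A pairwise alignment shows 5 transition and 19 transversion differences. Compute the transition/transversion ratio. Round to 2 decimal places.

R = 5/19 = 0.263157… ≈ 0.26 (to 2 d.p.).

0.26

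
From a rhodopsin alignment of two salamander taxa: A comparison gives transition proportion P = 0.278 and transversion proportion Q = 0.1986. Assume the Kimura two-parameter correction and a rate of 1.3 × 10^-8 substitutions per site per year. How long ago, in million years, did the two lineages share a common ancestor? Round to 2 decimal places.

Under the Kimura two-parameter model, d = −½ ln(1 − 2P − Q) − ¼ ln(1 − 2Q).
1 − 2P − Q = 0.2454, giving −½ ln(0.2454) = 0.702433.
1 − 2Q = 0.6028, giving −¼ ln(0.6028) = 0.126542.
d = 0.702433 + 0.126542 = 0.828975.
Under a molecular clock d = 2μt, so t = d/(2μ) = 0.828975 / (2 × 1.3 × 10^-8) = 31.88 million years.

31.88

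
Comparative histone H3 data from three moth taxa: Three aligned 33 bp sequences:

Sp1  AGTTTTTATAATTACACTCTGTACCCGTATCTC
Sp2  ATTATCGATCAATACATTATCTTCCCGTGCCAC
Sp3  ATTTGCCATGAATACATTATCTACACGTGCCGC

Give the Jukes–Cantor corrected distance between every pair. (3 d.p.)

Sp1–Sp2: 13/33 sites differ → p ≈ 0.393939, d = −0.75 ln(1 − 0.525252) = 0.558728 ≈ 0.559.
Sp1–Sp3: 13/33 sites differ → p ≈ 0.393939, d = −0.75 ln(1 − 0.525252) = 0.558728 ≈ 0.559.
Sp2–Sp3: 7/33 sites differ → p ≈ 0.212121, d = −0.75 ln(1 − 0.282828) = 0.249330 ≈ 0.249.

d(Sp1,Sp2) = 0.559, d(Sp1,Sp3) = 0.559, d(Sp2,Sp3) = 0.249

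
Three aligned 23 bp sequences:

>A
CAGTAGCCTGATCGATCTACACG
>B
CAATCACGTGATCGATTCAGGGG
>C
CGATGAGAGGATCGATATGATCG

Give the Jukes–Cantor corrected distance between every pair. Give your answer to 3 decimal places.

A–B: 9/23 sites differ → p ≈ 0.391304, d = −0.75 ln(1 − 0.521739) = 0.553199 ≈ 0.553.
A–C: 11/23 sites differ → p ≈ 0.478261, d = −0.75 ln(1 − 0.637681) = 0.761423 ≈ 0.761.
B–C: 11/23 sites differ → p ≈ 0.478261, d = −0.75 ln(1 − 0.637681) = 0.761423 ≈ 0.761.

d(A,B) = 0.553, d(A,C) = 0.761, d(B,C) = 0.761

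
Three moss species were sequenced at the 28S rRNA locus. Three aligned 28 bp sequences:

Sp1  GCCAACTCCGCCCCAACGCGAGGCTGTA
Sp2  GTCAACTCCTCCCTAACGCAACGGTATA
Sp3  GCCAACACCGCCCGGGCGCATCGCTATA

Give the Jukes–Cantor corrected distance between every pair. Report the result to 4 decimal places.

Sp1–Sp2: 7/28 sites differ → p = 0.25, d = −0.75 ln(1 − 0.333333) = 0.304098 ≈ 0.3041.
Sp1–Sp3: 8/28 sites differ → p ≈ 0.285714, d = −0.75 ln(1 − 0.380952) = 0.359679 ≈ 0.3597.
Sp2–Sp3: 8/28 sites differ → p ≈ 0.285714, d = −0.75 ln(1 − 0.380952) = 0.359679 ≈ 0.3597.

d(Sp1,Sp2) = 0.3041, d(Sp1,Sp3) = 0.3597, d(Sp2,Sp3) = 0.3597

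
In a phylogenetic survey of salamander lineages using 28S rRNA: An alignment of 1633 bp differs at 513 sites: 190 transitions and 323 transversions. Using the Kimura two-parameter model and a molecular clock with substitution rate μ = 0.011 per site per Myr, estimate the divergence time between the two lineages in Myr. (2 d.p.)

18.52

P = 190/1633 ≈ 0.11635 and Q = 323/1633 ≈ 0.197795.
Under the Kimura two-parameter model, d = −½ ln(1 − 2P − Q) − ¼ ln(1 − 2Q).
1 − 2P − Q = 0.569505, giving −½ ln(0.569505) = 0.281494.
1 − 2Q = 0.60441, giving −¼ ln(0.60441) = 0.125876.
d = 0.281494 + 0.125876 = 0.407370.
Under a molecular clock d = 2μt, so t = d/(2μ) = 0.407370 / (2 × 0.011) = 18.52 Myr.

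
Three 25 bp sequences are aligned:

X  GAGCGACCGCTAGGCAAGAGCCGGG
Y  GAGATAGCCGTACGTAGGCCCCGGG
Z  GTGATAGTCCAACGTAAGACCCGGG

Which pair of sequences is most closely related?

X–Y: 10/25 differ, p = 0.400, d = 0.572.
X–Z: 10/25 differ, p = 0.400, d = 0.572.
Y–Z: 6/25 differ, p = 0.240, d = 0.289.
The smallest distance is between Y and Z.

Y and Z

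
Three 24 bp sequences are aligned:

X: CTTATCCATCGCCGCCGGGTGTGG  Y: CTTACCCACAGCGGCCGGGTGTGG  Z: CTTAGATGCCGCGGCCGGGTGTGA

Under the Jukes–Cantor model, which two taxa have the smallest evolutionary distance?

X and Y

X–Y: 4/24 differ, p = 0.167, d = 0.188.
X–Z: 7/24 differ, p = 0.292, d = 0.369.
Y–Z: 6/24 differ, p = 0.250, d = 0.304.
The smallest distance is between X and Y.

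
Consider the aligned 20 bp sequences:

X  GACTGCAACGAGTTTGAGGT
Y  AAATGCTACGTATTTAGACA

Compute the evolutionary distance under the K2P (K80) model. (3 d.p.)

0.866

Of 20 sites, 5 differences are transitions and 5 are transversions, so P = 5/20 = 0.25 and Q = 5/20 = 0.25.
Under the Kimura two-parameter model, d = −½ ln(1 − 2P − Q) − ¼ ln(1 − 2Q).
1 − 2P − Q = 0.25, giving −½ ln(0.25) = 0.693147.
1 − 2Q = 0.5, giving −¼ ln(0.5) = 0.173287.
d = 0.693147 + 0.173287 = 0.866434.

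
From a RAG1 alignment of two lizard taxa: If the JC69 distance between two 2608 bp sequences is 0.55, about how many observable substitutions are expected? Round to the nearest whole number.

Invert JC69: p = (3/4)(1 − e^(−4d/3)) = 0.75 × (1 − e^(-0.733333)) = 0.75 × (1 − 0.480305) = 0.389771.
Expected differing sites = pL ≈ 0.389771 × 2608 = 1016.522768 ≈ 1017.

1017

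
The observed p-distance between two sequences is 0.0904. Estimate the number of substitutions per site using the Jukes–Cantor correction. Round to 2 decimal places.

0.10

d = −(3/4) ln(1 − 4p/3) = −0.75 ln(1 − 0.120533) = −0.75 ln(0.879467)
  = −0.75 × (-0.128439) = 0.096329 substitutions/site.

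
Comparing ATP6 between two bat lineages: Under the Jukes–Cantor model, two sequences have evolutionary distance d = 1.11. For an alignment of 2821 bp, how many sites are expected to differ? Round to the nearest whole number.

Invert JC69: p = (3/4)(1 − e^(−4d/3)) = 0.75 × (1 − e^(-1.48)) = 0.75 × (1 − 0.227638) = 0.579272.
Expected differing sites = pL ≈ 0.579272 × 2821 = 1634.126312 ≈ 1634.

1634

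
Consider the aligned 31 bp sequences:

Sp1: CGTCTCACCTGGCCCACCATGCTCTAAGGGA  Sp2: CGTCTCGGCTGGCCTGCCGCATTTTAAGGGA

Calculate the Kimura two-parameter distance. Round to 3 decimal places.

Of 31 sites, 8 differences are transitions and 1 are transversions, so P = 8/31 ≈ 0.258065 and Q = 1/31 ≈ 0.032258.
Under the Kimura two-parameter model, d = −½ ln(1 − 2P − Q) − ¼ ln(1 − 2Q).
1 − 2P − Q = 0.451612, giving −½ ln(0.451612) = 0.397466.
1 − 2Q = 0.935484, giving −¼ ln(0.935484) = 0.016673.
d = 0.397466 + 0.016673 = 0.414139.

0.414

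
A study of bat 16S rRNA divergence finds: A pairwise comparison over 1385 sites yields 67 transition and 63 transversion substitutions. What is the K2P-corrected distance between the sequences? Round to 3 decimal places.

0.101

P = 67/1385 ≈ 0.048375 and Q = 63/1385 ≈ 0.045487.
Under the Kimura two-parameter model, d = −½ ln(1 − 2P − Q) − ¼ ln(1 − 2Q).
1 − 2P − Q = 0.857763, giving −½ ln(0.857763) = 0.076714.
1 − 2Q = 0.909026, giving −¼ ln(0.909026) = 0.023845.
d = 0.076714 + 0.023845 = 0.100559.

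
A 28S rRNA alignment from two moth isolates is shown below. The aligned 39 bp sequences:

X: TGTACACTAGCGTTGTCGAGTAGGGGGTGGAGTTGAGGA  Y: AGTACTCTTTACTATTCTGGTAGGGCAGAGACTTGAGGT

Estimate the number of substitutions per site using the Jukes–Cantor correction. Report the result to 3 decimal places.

The sequences differ at 16 of 39 sites, so p = 16/39 ≈ 0.410256.
d = −(3/4) ln(1 − 4p/3) = −0.75 ln(1 − 0.547008) = −0.75 ln(0.452992)
  = −0.75 × (-0.791881) = 0.593911 substitutions/site.

0.594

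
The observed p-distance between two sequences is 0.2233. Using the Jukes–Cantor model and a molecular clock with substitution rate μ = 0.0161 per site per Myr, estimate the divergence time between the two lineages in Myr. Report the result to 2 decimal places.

d = −(3/4) ln(1 − 4p/3) = −0.75 ln(1 − 0.297733) = −0.75 ln(0.702267)
  = −0.75 × (-0.353442) = 0.265082 substitutions/site.
Under a molecular clock d = 2μt, so t = d/(2μ) = 0.265082 / (2 × 0.0161) = 8.23 Myr.

8.23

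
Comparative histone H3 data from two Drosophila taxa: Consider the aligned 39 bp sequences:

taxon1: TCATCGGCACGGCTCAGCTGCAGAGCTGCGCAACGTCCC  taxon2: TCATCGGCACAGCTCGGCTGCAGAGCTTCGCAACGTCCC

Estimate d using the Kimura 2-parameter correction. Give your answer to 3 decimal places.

0.082

Of 39 sites, 2 differences are transitions and 1 are transversions, so P = 2/39 ≈ 0.051282 and Q = 1/39 ≈ 0.025641.
Under the Kimura two-parameter model, d = −½ ln(1 − 2P − Q) − ¼ ln(1 − 2Q).
1 − 2P − Q = 0.871795, giving −½ ln(0.871795) = 0.068600.
1 − 2Q = 0.948718, giving −¼ ln(0.948718) = 0.013161.
d = 0.068600 + 0.013161 = 0.081761.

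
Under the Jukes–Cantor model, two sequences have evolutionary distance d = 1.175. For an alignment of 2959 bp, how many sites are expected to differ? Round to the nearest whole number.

Invert JC69: p = (3/4)(1 − e^(−4d/3)) = 0.75 × (1 − e^(-1.566667)) = 0.75 × (1 − 0.208740) = 0.593445.
Expected differing sites = pL ≈ 0.593445 × 2959 = 1756.003755 ≈ 1756.

1756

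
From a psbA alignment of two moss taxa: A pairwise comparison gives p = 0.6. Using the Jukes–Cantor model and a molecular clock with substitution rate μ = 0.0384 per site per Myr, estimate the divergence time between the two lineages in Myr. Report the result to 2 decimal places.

d = −(3/4) ln(1 − 4p/3) = −0.75 ln(1 − 0.8) = −0.75 ln(0.2)
  = −0.75 × (-1.609438) = 1.207079 substitutions/site.
Under a molecular clock d = 2μt, so t = d/(2μ) = 1.207079 / (2 × 0.0384) = 15.72 Myr.

15.72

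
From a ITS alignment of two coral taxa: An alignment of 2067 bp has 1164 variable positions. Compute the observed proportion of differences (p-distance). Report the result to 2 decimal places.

p = 1164/2067 = 0.563134… ≈ 0.56 (to 2 d.p.).

0.56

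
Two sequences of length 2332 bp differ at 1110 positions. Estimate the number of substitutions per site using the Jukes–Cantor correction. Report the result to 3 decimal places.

p = 1110/2332 ≈ 0.475986.
d = −(3/4) ln(1 − 4p/3) = −0.75 ln(1 − 0.634648) = −0.75 ln(0.365352)
  = −0.75 × (-1.006894) = 0.755171 substitutions/site.

0.755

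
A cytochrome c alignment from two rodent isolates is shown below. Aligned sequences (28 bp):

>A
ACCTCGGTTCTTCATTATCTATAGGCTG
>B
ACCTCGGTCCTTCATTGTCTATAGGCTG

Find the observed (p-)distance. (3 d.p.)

The sequences differ at 2 of 28 positions (sites 9, 17).
p = 2/28 = 0.071428… ≈ 0.071 (to 3 d.p.).

0.071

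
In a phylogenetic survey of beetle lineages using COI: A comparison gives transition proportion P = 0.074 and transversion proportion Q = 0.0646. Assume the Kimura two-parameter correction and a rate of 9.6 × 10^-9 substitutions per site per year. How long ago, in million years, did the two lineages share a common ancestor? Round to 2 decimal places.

Under the Kimura two-parameter model, d = −½ ln(1 − 2P − Q) − ¼ ln(1 − 2Q).
1 − 2P − Q = 0.7874, giving −½ ln(0.7874) = 0.119509.
1 − 2Q = 0.8708, giving −¼ ln(0.8708) = 0.034586.
d = 0.119509 + 0.034586 = 0.154095.
Under a molecular clock d = 2μt, so t = d/(2μ) = 0.154095 / (2 × 9.6 × 10^-9) = 8.03 million years.

8.03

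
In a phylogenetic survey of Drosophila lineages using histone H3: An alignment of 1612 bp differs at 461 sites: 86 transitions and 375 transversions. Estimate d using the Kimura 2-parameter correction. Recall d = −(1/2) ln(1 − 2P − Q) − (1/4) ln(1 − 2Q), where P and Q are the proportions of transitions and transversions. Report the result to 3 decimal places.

0.364

P = 86/1612 ≈ 0.05335 and Q = 375/1612 ≈ 0.23263.
Under the Kimura two-parameter model, d = −½ ln(1 − 2P − Q) − ¼ ln(1 − 2Q).
1 − 2P − Q = 0.66067, giving −½ ln(0.66067) = 0.207250.
1 − 2Q = 0.53474, giving −¼ ln(0.53474) = 0.156494.
d = 0.207250 + 0.156494 = 0.363744.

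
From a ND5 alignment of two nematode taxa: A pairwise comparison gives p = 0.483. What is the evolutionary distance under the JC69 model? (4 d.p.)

d = −(3/4) ln(1 − 4p/3) = −0.75 ln(1 − 0.644) = −0.75 ln(0.356)
  = −0.75 × (-1.032825) = 0.774619 substitutions/site.

0.7746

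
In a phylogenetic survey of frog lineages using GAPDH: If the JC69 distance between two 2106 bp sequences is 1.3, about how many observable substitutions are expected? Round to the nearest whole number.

Invert JC69: p = (3/4)(1 − e^(−4d/3)) = 0.75 × (1 − e^(-1.733333)) = 0.75 × (1 − 0.176695) = 0.617479.
Expected differing sites = pL ≈ 0.617479 × 2106 = 1300.410774 ≈ 1300.

1300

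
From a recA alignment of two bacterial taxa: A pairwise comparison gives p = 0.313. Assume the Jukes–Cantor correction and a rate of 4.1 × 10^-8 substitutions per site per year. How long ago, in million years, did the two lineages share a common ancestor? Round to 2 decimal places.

d = −(3/4) ln(1 − 4p/3) = −0.75 ln(1 − 0.417333) = −0.75 ln(0.582667)
  = −0.75 × (-0.540139) = 0.405104 substitutions/site.
Under a molecular clock d = 2μt, so t = d/(2μ) = 0.405104 / (2 × 4.1 × 10^-8) = 4.94 million years.

4.94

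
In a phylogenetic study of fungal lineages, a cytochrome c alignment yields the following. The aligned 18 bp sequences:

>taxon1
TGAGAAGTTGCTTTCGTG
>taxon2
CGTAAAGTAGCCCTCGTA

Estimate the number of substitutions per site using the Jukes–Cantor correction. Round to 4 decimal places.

0.5482

The sequences differ at 7 of 18 sites (1, 3, 4, 9, 12, 13, 18), so p = 7/18 ≈ 0.388889.
d = −(3/4) ln(1 − 4p/3) = −0.75 ln(1 − 0.518519) = −0.75 ln(0.481481)
  = −0.75 × (-0.730889) = 0.548167 substitutions/site.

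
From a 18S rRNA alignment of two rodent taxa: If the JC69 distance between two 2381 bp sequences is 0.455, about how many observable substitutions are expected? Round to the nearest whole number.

Invert JC69: p = (3/4)(1 − e^(−4d/3)) = 0.75 × (1 − e^(-0.606667)) = 0.75 × (1 − 0.545165) = 0.341126.
Expected differing sites = pL ≈ 0.341126 × 2381 = 812.221006 ≈ 812.

812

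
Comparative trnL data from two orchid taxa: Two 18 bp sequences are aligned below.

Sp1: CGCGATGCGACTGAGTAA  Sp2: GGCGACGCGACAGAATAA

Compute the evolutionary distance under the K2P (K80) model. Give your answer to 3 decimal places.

0.266

Of 18 sites, 2 differences are transitions and 2 are transversions, so P = 2/18 ≈ 0.111111 and Q = 2/18 ≈ 0.111111.
Under the Kimura two-parameter model, d = −½ ln(1 − 2P − Q) − ¼ ln(1 − 2Q).
1 − 2P − Q = 0.666667, giving −½ ln(0.666667) = 0.202732.
1 − 2Q = 0.777778, giving −¼ ln(0.777778) = 0.062829.
d = 0.202732 + 0.062829 = 0.265561.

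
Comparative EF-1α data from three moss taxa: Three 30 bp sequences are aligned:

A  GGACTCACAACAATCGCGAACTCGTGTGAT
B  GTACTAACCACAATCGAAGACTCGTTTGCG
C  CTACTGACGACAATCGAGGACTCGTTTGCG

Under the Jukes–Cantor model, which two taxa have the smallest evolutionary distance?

B and C

A–B: 9/30 differ, p = 0.300, d = 0.383.
A–C: 9/30 differ, p = 0.300, d = 0.383.
B–C: 4/30 differ, p = 0.133, d = 0.147.
The smallest distance is between B and C.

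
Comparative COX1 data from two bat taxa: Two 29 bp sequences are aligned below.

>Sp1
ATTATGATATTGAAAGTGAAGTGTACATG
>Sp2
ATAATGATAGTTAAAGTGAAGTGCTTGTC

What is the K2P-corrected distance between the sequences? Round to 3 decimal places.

Of 29 sites, 3 differences are transitions and 5 are transversions, so P = 3/29 ≈ 0.103448 and Q = 5/29 ≈ 0.172414.
Under the Kimura two-parameter model, d = −½ ln(1 − 2P − Q) − ¼ ln(1 − 2Q).
1 − 2P − Q = 0.62069, giving −½ ln(0.62069) = 0.238462.
1 − 2Q = 0.655172, giving −¼ ln(0.655172) = 0.105714.
d = 0.238462 + 0.105714 = 0.344176.

0.344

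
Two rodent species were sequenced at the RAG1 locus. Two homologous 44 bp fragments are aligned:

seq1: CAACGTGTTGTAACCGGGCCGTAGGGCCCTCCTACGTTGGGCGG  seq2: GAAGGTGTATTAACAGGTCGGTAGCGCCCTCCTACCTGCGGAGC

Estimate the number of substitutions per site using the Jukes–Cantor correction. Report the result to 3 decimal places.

The sequences differ at 13 of 44 sites, so p = 13/44 ≈ 0.295455.
d = −(3/4) ln(1 − 4p/3) = −0.75 ln(1 − 0.39394) = −0.75 ln(0.60606)
  = −0.75 × (-0.500776) = 0.375582 substitutions/site.

0.376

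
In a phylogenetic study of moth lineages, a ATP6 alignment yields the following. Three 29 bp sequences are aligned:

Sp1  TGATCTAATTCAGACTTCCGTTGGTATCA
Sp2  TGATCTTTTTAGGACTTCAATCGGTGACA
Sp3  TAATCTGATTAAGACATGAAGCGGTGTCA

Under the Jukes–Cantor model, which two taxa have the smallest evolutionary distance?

Sp1–Sp2: 9/29 differ, p = 0.310, d = 0.401.
Sp1–Sp3: 10/29 differ, p = 0.345, d = 0.462.
Sp2–Sp3: 8/29 differ, p = 0.276, d = 0.344.
The smallest distance is between Sp2 and Sp3.

Sp2 and Sp3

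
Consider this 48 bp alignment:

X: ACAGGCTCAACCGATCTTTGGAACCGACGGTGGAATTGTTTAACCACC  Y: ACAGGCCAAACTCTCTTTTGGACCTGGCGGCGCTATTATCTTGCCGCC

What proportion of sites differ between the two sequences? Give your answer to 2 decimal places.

0.38

The sequences differ at 18 of 48 positions.
p = 18/48 = 0.375 ≈ 0.38 (to 2 d.p.).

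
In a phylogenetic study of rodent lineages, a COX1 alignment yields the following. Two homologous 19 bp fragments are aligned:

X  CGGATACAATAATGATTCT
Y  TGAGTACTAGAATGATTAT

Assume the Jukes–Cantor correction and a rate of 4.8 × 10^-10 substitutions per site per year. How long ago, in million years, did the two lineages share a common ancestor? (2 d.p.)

The sequences differ at 6 of 19 sites (1, 3, 4, 8, 10, 18), so p = 6/19 ≈ 0.315789.
d = −(3/4) ln(1 − 4p/3) = −0.75 ln(1 − 0.421052) = −0.75 ln(0.578948)
  = −0.75 × (-0.546543) = 0.409907 substitutions/site.
Under a molecular clock d = 2μt, so t = d/(2μ) = 0.409907 / (2 × 4.8 × 10^-10) = 426.99 million years.

426.99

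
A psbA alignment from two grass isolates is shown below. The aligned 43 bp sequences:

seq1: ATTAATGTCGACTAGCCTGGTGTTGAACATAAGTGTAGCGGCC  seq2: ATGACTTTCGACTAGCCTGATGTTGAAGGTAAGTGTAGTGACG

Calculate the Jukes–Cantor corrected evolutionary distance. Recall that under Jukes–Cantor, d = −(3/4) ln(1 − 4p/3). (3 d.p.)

0.245

The sequences differ at 9 of 43 sites (3, 5, 7, 20, 28, 29, 39, 41, 43), so p = 9/43 ≈ 0.209302.
d = −(3/4) ln(1 − 4p/3) = −0.75 ln(1 − 0.279069) = −0.75 ln(0.720931)
  = −0.75 × (-0.327212) = 0.245409 substitutions/site.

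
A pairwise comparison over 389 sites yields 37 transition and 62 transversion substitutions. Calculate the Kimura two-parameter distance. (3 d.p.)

0.311

P = 37/389 ≈ 0.095116 and Q = 62/389 ≈ 0.159383.
Under the Kimura two-parameter model, d = −½ ln(1 − 2P − Q) − ¼ ln(1 − 2Q).
1 − 2P − Q = 0.650385, giving −½ ln(0.650385) = 0.215095.
1 − 2Q = 0.681234, giving −¼ ln(0.681234) = 0.095962.
d = 0.215095 + 0.095962 = 0.311057.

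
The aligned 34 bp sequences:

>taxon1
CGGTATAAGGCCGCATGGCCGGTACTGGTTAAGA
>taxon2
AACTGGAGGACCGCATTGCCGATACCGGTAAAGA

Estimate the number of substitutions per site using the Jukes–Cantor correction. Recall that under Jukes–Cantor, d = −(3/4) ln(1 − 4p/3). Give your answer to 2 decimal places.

The sequences differ at 11 of 34 sites, so p = 11/34 ≈ 0.323529.
d = −(3/4) ln(1 − 4p/3) = −0.75 ln(1 − 0.431372) = −0.75 ln(0.568628)
  = −0.75 × (-0.564529) = 0.423397 substitutions/site.

0.42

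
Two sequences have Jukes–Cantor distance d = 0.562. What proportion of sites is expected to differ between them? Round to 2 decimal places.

0.40

p = (3/4)(1 − e^(−4d/3)) = 0.75 × (1 − e^(-0.749333)) = 0.75 × (1 − 0.472682) = 0.395489.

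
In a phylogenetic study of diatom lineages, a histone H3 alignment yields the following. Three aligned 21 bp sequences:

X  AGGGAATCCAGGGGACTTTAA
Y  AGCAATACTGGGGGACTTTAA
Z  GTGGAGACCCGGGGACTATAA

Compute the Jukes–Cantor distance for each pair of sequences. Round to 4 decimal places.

X–Y: 6/21 sites differ → p ≈ 0.285714, d = −0.75 ln(1 − 0.380952) = 0.359679 ≈ 0.3597.
X–Z: 6/21 sites differ → p ≈ 0.285714, d = −0.75 ln(1 − 0.380952) = 0.359679 ≈ 0.3597.
Y–Z: 8/21 sites differ → p ≈ 0.380952, d = −0.75 ln(1 − 0.507936) = 0.531860 ≈ 0.5319.

d(X,Y) = 0.3597, d(X,Z) = 0.3597, d(Y,Z) = 0.5319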